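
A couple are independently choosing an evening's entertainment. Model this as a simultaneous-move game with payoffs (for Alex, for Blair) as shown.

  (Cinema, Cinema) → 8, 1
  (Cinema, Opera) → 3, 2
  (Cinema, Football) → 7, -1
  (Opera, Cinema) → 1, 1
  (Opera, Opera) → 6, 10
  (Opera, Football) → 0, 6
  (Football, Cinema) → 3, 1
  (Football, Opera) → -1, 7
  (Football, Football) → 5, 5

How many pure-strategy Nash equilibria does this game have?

1

Both Opera: Alex gets 6 (best alternative 3); Blair gets 10 (best alternative 6). Neither deviates — NE.
Both Cinema is not a NE: Blair would switch to Opera (2 > 1).
No other cell survives both best-response checks, so there is 1 pure NE.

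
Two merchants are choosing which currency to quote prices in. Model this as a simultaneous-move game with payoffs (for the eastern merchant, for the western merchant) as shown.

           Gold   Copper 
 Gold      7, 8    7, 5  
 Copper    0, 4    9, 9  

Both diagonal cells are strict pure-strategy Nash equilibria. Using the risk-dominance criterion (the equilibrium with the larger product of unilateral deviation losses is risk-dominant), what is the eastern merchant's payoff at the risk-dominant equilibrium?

At both Gold: the eastern merchant loses 7 − 0 = 7 by deviating; the western merchant loses 8 − 5 = 3. Product = 7·3 = 21.
At both Copper: the eastern merchant loses 9 − 7 = 2 by deviating; the western merchant loses 9 − 4 = 5. Product = 2·5 = 10.
21 > 10, so both Gold is risk-dominant. The eastern merchant's payoff there is 7.

7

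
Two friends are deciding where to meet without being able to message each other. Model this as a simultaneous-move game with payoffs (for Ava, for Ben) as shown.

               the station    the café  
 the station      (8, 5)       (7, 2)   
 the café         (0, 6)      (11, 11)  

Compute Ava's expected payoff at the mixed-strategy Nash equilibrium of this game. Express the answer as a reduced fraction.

Ben mixes with probability q on the station, chosen so Ava is indifferent: 8q + 7(1−q) = 0q + 11(1−q) gives q = 1/3.
Ava's expected payoff (from either row, since indifferent) is 8·1/3 + 7·2/3 = 22/3.

22/3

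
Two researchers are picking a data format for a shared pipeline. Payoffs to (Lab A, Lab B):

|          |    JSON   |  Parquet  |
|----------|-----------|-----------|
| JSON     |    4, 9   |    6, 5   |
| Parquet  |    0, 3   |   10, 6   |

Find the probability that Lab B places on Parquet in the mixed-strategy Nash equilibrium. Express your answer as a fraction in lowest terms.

1/2

Lab B's mix q on JSON must make Lab A indifferent between JSON and Parquet.
Lab A's payoff from JSON: 4q + 6(1−q). From Parquet: 0q + 10(1−q).
Set equal: 4q = 4(1−q) → q = 4/8 = 1/2.
Probability on Parquet is 1 − 1/2 = 1/2.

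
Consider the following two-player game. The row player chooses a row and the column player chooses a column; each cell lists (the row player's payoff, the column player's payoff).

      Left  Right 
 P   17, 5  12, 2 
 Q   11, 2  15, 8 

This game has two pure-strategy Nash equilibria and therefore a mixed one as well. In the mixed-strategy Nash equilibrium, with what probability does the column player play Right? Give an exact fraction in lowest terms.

The column player's mix q on Left must make the row player indifferent between P and Q.
The row player's payoff from P: 17q + 12(1−q). From Q: 11q + 15(1−q).
Set equal: 6q = 3(1−q) → q = 3/9 = 1/3.
Probability on Right is 1 − 1/3 = 2/3.

2/3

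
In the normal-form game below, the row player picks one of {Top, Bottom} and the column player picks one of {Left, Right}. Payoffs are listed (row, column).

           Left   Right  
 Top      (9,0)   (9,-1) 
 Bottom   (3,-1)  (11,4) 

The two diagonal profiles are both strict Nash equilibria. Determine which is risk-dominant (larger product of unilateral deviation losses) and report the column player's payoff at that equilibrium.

At (Top, Left): the row player loses 9 − 3 = 6 by deviating; the column player loses 0 − (-1) = 1. Product = 6·1 = 6.
At (Bottom, Right): the row player loses 11 − 9 = 2 by deviating; the column player loses 4 − (-1) = 5. Product = 2·5 = 10.
10 > 6, so (Bottom, Right) is risk-dominant. The column player's payoff there is 4.

4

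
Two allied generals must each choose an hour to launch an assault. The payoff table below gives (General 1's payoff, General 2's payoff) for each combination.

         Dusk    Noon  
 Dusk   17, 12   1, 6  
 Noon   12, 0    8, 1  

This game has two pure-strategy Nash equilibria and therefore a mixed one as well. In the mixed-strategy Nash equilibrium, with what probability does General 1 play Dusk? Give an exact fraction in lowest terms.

General 1's mix p on Dusk must make General 2 indifferent between Dusk and Noon.
General 2's payoff from Dusk: 12p + 0(1−p). From Noon: 6p + 1(1−p).
Set equal: 6p = 1(1−p) → p = 1/7.

1/7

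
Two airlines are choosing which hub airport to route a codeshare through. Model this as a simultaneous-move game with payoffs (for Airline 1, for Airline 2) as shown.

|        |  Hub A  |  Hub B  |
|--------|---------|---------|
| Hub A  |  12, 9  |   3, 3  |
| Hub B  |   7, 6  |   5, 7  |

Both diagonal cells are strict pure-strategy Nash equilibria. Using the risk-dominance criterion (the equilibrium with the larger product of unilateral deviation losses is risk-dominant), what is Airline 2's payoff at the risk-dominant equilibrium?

At both Hub A: Airline 1 loses 12 − 7 = 5 by deviating; Airline 2 loses 9 − 3 = 6. Product = 5·6 = 30.
At both Hub B: Airline 1 loses 5 − 3 = 2 by deviating; Airline 2 loses 7 − 6 = 1. Product = 2·1 = 2.
30 > 2, so both Hub A is risk-dominant. Airline 2's payoff there is 9.

9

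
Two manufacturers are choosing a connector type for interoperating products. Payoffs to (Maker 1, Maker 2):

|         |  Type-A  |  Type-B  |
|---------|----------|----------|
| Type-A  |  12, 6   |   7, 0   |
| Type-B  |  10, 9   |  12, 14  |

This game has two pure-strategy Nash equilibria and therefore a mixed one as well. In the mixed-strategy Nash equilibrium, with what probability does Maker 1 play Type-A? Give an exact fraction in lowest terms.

Maker 1's mix p on Type-A must make Maker 2 indifferent between Type-A and Type-B.
Maker 2's payoff from Type-A: 6p + 9(1−p). From Type-B: 0p + 14(1−p).
Set equal: 6p = 5(1−p) → p = 5/11.

5/11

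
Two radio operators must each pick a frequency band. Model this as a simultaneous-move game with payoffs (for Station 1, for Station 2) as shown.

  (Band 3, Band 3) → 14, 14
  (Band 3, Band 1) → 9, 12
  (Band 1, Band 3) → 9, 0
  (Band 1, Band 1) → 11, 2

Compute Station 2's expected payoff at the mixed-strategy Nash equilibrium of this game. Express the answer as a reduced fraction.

7

Station 1 mixes with probability p on Band 3, chosen so Station 2 is indifferent: 14p + 0(1−p) = 12p + 2(1−p) gives p = 1/2.
Station 2's expected payoff is 14·1/2 + 0·1/2 = 7.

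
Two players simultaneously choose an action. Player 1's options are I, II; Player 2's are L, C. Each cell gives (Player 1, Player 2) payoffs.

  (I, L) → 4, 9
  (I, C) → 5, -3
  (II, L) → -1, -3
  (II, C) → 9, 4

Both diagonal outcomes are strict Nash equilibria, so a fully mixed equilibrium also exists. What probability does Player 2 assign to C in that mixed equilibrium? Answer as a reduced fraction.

Player 2's mix q on L must make Player 1 indifferent between I and II.
Player 1's payoff from I: 4q + 5(1−q). From II: (-1)q + 9(1−q).
Set equal: 5q = 4(1−q) → q = 4/9.
Probability on C is 1 − 4/9 = 5/9.

5/9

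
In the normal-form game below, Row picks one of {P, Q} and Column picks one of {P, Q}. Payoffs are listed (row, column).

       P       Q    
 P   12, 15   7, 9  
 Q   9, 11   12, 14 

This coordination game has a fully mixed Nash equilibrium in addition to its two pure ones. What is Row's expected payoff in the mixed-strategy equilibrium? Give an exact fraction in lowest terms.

81/8

Column mixes with probability q on P, chosen so Row is indifferent: 12q + 7(1−q) = 9q + 12(1−q) gives q = 5/8.
Row's expected payoff (from either row, since indifferent) is 12·5/8 + 7·3/8 = 81/8.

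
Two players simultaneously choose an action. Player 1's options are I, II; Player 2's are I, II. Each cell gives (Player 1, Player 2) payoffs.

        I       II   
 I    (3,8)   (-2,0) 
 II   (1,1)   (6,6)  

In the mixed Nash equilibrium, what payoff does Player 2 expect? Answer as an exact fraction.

Player 1 mixes with probability p on I, chosen so Player 2 is indifferent: 8p + 1(1−p) = 0p + 6(1−p) gives p = 5/13.
Player 2's expected payoff is 8·5/13 + 1·8/13 = 48/13.

48/13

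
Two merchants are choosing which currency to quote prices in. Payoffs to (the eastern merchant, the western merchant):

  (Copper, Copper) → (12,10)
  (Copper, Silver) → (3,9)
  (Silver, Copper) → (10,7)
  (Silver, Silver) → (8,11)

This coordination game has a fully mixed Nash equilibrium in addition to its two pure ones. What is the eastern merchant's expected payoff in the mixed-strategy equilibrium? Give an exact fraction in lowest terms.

66/7

The western merchant mixes with probability q on Copper, chosen so the eastern merchant is indifferent: 12q + 3(1−q) = 10q + 8(1−q) gives q = 5/7.
The eastern merchant's expected payoff (from either row, since indifferent) is 12·5/7 + 3·2/7 = 66/7.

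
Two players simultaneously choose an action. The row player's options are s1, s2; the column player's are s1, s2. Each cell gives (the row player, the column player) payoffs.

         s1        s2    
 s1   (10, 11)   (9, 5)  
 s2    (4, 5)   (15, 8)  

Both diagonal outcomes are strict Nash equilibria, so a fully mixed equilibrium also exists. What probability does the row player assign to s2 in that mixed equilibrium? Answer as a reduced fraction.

2/3

The row player's mix p on s1 must make the column player indifferent between s1 and s2.
The column player's payoff from s1: 11p + 5(1−p). From s2: 5p + 8(1−p).
Set equal: 6p = 3(1−p) → p = 3/9 = 1/3.
Probability on s2 is 1 − 1/3 = 2/3.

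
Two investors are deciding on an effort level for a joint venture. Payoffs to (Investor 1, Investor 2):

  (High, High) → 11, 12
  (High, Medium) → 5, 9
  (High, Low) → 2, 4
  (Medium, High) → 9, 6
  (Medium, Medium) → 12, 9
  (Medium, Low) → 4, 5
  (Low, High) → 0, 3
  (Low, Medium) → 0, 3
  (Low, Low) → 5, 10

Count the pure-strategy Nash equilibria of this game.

3

Both High: Investor 1 gets 11 (best alternative 9); Investor 2 gets 12 (best alternative 9). Neither deviates — NE.
Both Medium: Investor 1 gets 12 (best alternative 5); Investor 2 gets 9 (best alternative 6). Neither deviates — NE.
Both Low: Investor 1 gets 5 (best alternative 4); Investor 2 gets 10 (best alternative 3). Neither deviates — NE.
(High, Low) is not a NE: Investor 1 would switch to Low (5 > 2).
No other cell survives both best-response checks, so there are 3 pure NE.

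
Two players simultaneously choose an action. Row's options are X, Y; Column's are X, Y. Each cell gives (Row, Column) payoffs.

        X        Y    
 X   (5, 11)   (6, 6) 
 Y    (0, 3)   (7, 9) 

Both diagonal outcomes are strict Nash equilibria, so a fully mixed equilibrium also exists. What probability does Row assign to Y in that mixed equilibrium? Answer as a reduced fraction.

5/11

Row's mix p on X must make Column indifferent between X and Y.
Column's payoff from X: 11p + 3(1−p). From Y: 6p + 9(1−p).
Set equal: 5p = 6(1−p) → p = 6/11.
Probability on Y is 1 − 6/11 = 5/11.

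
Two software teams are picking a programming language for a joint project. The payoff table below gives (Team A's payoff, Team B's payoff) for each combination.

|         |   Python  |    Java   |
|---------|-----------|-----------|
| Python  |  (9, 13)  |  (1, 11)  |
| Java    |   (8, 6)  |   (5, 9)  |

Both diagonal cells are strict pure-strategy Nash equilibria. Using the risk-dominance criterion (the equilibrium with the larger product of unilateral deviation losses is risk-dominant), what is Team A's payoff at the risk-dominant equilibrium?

At both Python: Team A loses 9 − 8 = 1 by deviating; Team B loses 13 − 11 = 2. Product = 1·2 = 2.
At both Java: Team A loses 5 − 1 = 4 by deviating; Team B loses 9 − 6 = 3. Product = 4·3 = 12.
12 > 2, so both Java is risk-dominant. Team A's payoff there is 5.

5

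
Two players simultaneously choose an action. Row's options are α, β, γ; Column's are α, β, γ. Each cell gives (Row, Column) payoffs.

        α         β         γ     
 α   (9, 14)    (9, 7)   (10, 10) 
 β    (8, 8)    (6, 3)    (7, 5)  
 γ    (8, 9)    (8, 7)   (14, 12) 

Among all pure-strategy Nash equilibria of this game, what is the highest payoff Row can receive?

14

Both α is a pure NE (Row: 9 ≥ 8; Column: 14 ≥ 10). Row gets 9.
Both γ is a pure NE (Row: 14 ≥ 10; Column: 12 ≥ 9). Row gets 14.
Every other cell has a profitable deviation for at least one player. Highest of {9, 14} is 14.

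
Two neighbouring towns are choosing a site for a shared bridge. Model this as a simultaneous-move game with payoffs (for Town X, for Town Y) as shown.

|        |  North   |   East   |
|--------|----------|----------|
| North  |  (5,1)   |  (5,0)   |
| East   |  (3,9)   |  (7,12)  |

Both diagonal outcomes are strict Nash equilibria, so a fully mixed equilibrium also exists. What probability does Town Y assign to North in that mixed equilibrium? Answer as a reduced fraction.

1/2

Town Y's mix q on North must make Town X indifferent between North and East.
Town X's payoff from North: 5q + 5(1−q). From East: 3q + 7(1−q).
Set equal: 2q = 2(1−q) → q = 2/4 = 1/2.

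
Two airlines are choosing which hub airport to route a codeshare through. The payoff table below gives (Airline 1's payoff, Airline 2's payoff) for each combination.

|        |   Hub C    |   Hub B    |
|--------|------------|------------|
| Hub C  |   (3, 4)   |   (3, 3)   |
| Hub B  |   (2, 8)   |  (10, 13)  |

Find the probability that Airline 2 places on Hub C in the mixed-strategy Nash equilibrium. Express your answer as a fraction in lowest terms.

7/8

Airline 2's mix q on Hub C must make Airline 1 indifferent between Hub C and Hub B.
Airline 1's payoff from Hub C: 3q + 3(1−q). From Hub B: 2q + 10(1−q).
Set equal: 1q = 7(1−q) → q = 7/8.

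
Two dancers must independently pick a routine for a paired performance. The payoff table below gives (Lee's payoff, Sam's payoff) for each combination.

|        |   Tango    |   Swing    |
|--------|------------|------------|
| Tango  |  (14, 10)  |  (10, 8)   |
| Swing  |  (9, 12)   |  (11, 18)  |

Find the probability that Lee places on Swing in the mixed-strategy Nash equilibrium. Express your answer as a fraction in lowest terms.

Lee's mix p on Tango must make Sam indifferent between Tango and Swing.
Sam's payoff from Tango: 10p + 12(1−p). From Swing: 8p + 18(1−p).
Set equal: 2p = 6(1−p) → p = 6/8 = 3/4.
Probability on Swing is 1 − 3/4 = 1/4.

1/4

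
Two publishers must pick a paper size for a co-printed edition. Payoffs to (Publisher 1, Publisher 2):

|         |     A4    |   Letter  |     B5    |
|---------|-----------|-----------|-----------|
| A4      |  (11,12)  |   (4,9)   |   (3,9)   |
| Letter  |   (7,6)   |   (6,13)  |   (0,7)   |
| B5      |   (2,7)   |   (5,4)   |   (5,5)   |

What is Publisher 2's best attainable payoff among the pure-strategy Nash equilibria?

13

Both A4 is a pure NE (Publisher 1: 11 ≥ 7; Publisher 2: 12 ≥ 9). Publisher 2 gets 12.
Both Letter is a pure NE (Publisher 1: 6 ≥ 5; Publisher 2: 13 ≥ 7). Publisher 2 gets 13.
Every other cell has a profitable deviation for at least one player. Highest of {12, 13} is 13.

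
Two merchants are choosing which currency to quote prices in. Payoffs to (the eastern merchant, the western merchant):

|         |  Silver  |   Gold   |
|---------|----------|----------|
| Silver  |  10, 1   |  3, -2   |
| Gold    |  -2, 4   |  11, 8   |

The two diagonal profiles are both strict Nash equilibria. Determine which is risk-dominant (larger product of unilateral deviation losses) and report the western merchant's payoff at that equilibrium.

1

At both Silver: the eastern merchant loses 10 − (-2) = 12 by deviating; the western merchant loses 1 − (-2) = 3. Product = 12·3 = 36.
At both Gold: the eastern merchant loses 11 − 3 = 8 by deviating; the western merchant loses 8 − 4 = 4. Product = 8·4 = 32.
36 > 32, so both Silver is risk-dominant. The western merchant's payoff there is 1.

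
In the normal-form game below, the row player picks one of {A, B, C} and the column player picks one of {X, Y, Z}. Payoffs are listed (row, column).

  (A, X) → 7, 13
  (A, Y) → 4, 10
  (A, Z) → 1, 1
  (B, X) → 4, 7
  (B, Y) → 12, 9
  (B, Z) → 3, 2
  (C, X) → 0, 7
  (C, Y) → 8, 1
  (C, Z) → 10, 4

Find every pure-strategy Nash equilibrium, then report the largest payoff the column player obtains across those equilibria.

13

(A, X) is a pure NE (the row player: 7 ≥ 4; the column player: 13 ≥ 10). The column player gets 13.
(B, Y) is a pure NE (the row player: 12 ≥ 8; the column player: 9 ≥ 7). The column player gets 9.
Every other cell has a profitable deviation for at least one player. Highest of {13, 9} is 13.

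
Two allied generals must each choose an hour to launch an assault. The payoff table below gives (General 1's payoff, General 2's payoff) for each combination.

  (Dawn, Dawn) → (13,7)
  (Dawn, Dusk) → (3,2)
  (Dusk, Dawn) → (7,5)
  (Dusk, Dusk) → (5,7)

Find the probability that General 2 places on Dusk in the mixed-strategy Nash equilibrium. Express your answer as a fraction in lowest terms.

3/4

General 2's mix q on Dawn must make General 1 indifferent between Dawn and Dusk.
General 1's payoff from Dawn: 13q + 3(1−q). From Dusk: 7q + 5(1−q).
Set equal: 6q = 2(1−q) → q = 2/8 = 1/4.
Probability on Dusk is 1 − 1/4 = 3/4.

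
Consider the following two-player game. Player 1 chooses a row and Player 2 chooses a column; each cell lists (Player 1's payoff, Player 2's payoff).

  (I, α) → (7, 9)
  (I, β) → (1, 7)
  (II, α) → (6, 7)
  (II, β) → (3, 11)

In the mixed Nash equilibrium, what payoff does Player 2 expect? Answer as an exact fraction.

Player 1 mixes with probability p on I, chosen so Player 2 is indifferent: 9p + 7(1−p) = 7p + 11(1−p) gives p = 2/3.
Player 2's expected payoff is 9·2/3 + 7·1/3 = 25/3.

25/3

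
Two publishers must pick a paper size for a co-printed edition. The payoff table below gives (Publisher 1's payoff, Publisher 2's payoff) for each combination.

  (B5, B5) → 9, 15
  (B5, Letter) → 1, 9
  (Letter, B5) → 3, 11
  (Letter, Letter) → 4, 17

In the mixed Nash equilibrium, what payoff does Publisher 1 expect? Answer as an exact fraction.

Publisher 2 mixes with probability q on B5, chosen so Publisher 1 is indifferent: 9q + 1(1−q) = 3q + 4(1−q) gives q = 1/3.
Publisher 1's expected payoff (from either row, since indifferent) is 9·1/3 + 1·2/3 = 11/3.

11/3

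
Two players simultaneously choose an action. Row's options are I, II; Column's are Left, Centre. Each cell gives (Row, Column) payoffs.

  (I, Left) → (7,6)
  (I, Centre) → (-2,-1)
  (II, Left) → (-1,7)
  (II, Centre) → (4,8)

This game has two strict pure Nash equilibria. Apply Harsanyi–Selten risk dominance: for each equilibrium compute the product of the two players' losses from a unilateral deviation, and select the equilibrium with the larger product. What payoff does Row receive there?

7

At (I, Left): Row loses 7 − (-1) = 8 by deviating; Column loses 6 − (-1) = 7. Product = 8·7 = 56.
At (II, Centre): Row loses 4 − (-2) = 6 by deviating; Column loses 8 − 7 = 1. Product = 6·1 = 6.
56 > 6, so (I, Left) is risk-dominant. Row's payoff there is 7.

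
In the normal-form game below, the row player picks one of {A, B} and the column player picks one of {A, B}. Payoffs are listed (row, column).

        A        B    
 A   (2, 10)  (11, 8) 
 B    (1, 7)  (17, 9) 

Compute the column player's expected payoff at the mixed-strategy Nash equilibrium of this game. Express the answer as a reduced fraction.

The row player mixes with probability p on A, chosen so the column player is indifferent: 10p + 7(1−p) = 8p + 9(1−p) gives p = 1/2.
The column player's expected payoff is 10·1/2 + 7·1/2 = 17/2.

17/2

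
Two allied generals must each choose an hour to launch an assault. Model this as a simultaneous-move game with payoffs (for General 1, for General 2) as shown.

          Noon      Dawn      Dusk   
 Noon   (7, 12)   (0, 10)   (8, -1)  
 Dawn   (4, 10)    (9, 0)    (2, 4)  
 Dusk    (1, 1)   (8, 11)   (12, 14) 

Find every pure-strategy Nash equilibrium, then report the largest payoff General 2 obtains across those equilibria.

Both Noon is a pure NE (General 1: 7 ≥ 4; General 2: 12 ≥ 10). General 2 gets 12.
Both Dusk is a pure NE (General 1: 12 ≥ 8; General 2: 14 ≥ 11). General 2 gets 14.
Every other cell has a profitable deviation for at least one player. Highest of {12, 14} is 14.

14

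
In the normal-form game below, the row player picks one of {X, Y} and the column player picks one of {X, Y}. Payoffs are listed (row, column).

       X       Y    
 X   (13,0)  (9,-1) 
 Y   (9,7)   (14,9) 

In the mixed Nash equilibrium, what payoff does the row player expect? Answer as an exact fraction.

101/9

The column player mixes with probability q on X, chosen so the row player is indifferent: 13q + 9(1−q) = 9q + 14(1−q) gives q = 5/9.
The row player's expected payoff (from either row, since indifferent) is 13·5/9 + 9·4/9 = 101/9.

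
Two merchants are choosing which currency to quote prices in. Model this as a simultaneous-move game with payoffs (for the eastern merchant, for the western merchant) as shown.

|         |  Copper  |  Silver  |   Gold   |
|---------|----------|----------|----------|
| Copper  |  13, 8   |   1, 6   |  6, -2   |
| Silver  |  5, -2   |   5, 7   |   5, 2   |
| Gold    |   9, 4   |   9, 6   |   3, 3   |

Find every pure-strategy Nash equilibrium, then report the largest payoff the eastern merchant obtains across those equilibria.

13

Both Copper is a pure NE (the eastern merchant: 13 ≥ 9; the western merchant: 8 ≥ 6). The eastern merchant gets 13.
(Gold, Silver) is a pure NE (the eastern merchant: 9 ≥ 5; the western merchant: 6 ≥ 4). The eastern merchant gets 9.
Every other cell has a profitable deviation for at least one player. Highest of {13, 9} is 13.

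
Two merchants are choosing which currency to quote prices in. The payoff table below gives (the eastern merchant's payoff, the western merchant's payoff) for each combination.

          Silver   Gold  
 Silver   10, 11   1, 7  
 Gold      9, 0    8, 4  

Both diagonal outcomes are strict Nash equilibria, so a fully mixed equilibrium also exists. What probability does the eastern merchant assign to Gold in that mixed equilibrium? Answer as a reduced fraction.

The eastern merchant's mix p on Silver must make the western merchant indifferent between Silver and Gold.
The western merchant's payoff from Silver: 11p + 0(1−p). From Gold: 7p + 4(1−p).
Set equal: 4p = 4(1−p) → p = 4/8 = 1/2.
Probability on Gold is 1 − 1/2 = 1/2.

1/2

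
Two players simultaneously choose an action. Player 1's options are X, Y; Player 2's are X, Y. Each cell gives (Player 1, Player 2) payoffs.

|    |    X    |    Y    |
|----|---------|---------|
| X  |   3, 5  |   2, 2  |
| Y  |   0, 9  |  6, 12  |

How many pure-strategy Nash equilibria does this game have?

Both X: Player 1 gets 3 (best alternative 0); Player 2 gets 5 (best alternative 2). Neither deviates — NE.
Both Y: Player 1 gets 6 (best alternative 2); Player 2 gets 12 (best alternative 9). Neither deviates — NE.
(Y, X) is not a NE: Player 1 would switch to X (3 > 0).
No other cell survives both best-response checks, so there are 2 pure NE.

2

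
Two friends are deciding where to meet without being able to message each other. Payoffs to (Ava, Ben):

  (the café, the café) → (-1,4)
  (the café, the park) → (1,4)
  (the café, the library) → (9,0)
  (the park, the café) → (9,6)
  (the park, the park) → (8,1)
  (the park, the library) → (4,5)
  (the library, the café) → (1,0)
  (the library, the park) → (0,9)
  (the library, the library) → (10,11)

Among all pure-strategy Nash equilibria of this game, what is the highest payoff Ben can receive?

11

(the park, the café) is a pure NE (Ava: 9 ≥ 1; Ben: 6 ≥ 5). Ben gets 6.
Both the library is a pure NE (Ava: 10 ≥ 9; Ben: 11 ≥ 9). Ben gets 11.
Every other cell has a profitable deviation for at least one player. Highest of {6, 11} is 11.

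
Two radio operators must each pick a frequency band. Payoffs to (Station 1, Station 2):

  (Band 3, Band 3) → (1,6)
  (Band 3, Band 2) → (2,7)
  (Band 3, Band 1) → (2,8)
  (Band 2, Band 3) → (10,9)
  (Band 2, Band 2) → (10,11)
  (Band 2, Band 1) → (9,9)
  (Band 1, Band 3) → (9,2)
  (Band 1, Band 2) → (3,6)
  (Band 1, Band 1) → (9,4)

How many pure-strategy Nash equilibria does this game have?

Both Band 2: Station 1 gets 10 (best alternative 3); Station 2 gets 11 (best alternative 9). Neither deviates — NE.
Both Band 3 is not a NE: Station 1 would switch to Band 2 (10 > 1).
No other cell survives both best-response checks, so there is 1 pure NE.

1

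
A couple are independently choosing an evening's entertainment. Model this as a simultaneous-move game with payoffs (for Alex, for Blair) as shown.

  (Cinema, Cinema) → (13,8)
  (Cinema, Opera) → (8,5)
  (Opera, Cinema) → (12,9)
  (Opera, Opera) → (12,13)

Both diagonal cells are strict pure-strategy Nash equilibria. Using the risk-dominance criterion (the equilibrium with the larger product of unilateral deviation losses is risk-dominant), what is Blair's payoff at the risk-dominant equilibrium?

At both Cinema: Alex loses 13 − 12 = 1 by deviating; Blair loses 8 − 5 = 3. Product = 1·3 = 3.
At both Opera: Alex loses 12 − 8 = 4 by deviating; Blair loses 13 − 9 = 4. Product = 4·4 = 16.
16 > 3, so both Opera is risk-dominant. Blair's payoff there is 13.

13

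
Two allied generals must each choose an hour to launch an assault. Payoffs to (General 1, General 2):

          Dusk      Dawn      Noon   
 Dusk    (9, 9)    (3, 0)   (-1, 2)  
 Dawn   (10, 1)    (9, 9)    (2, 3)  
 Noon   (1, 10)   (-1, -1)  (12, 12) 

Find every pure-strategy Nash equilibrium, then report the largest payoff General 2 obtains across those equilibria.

12

Both Dawn is a pure NE (General 1: 9 ≥ 3; General 2: 9 ≥ 3). General 2 gets 9.
Both Noon is a pure NE (General 1: 12 ≥ 2; General 2: 12 ≥ 10). General 2 gets 12.
Every other cell has a profitable deviation for at least one player. Highest of {9, 12} is 12.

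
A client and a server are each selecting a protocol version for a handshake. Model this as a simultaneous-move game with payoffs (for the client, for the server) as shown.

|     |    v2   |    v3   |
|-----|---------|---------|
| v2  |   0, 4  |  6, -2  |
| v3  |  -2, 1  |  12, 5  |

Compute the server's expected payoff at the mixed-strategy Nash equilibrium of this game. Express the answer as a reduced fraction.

The client mixes with probability p on v2, chosen so the server is indifferent: 4p + 1(1−p) = (-2)p + 5(1−p) gives p = 2/5.
The server's expected payoff is 4·2/5 + 1·3/5 = 11/5.

11/5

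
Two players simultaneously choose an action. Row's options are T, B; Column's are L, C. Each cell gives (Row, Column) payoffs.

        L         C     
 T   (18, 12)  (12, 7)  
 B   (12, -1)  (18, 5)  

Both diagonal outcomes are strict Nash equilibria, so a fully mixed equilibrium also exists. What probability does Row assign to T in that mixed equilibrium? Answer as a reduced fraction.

6/11

Row's mix p on T must make Column indifferent between L and C.
Column's payoff from L: 12p + (-1)(1−p). From C: 7p + 5(1−p).
Set equal: 5p = 6(1−p) → p = 6/11.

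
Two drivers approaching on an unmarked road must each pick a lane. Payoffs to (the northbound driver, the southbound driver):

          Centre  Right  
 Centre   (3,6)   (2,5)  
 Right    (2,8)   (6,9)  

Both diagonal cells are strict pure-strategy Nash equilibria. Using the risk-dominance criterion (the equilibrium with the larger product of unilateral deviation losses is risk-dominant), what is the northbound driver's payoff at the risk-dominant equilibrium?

6

At both Centre: the northbound driver loses 3 − 2 = 1 by deviating; the southbound driver loses 6 − 5 = 1. Product = 1·1 = 1.
At both Right: the northbound driver loses 6 − 2 = 4 by deviating; the southbound driver loses 9 − 8 = 1. Product = 4·1 = 4.
4 > 1, so both Right is risk-dominant. The northbound driver's payoff there is 6.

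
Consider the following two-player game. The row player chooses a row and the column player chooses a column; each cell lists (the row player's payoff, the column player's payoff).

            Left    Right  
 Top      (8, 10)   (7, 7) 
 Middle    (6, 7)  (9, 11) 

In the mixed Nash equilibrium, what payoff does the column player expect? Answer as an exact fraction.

The row player mixes with probability p on Top, chosen so the column player is indifferent: 10p + 7(1−p) = 7p + 11(1−p) gives p = 4/7.
The column player's expected payoff is 10·4/7 + 7·3/7 = 61/7.

61/7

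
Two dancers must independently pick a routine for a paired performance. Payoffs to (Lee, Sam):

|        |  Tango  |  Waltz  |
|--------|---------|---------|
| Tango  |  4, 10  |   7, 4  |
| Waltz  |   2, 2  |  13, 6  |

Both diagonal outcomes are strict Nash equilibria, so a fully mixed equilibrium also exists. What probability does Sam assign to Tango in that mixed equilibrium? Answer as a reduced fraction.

Sam's mix q on Tango must make Lee indifferent between Tango and Waltz.
Lee's payoff from Tango: 4q + 7(1−q). From Waltz: 2q + 13(1−q).
Set equal: 2q = 6(1−q) → q = 6/8 = 3/4.

3/4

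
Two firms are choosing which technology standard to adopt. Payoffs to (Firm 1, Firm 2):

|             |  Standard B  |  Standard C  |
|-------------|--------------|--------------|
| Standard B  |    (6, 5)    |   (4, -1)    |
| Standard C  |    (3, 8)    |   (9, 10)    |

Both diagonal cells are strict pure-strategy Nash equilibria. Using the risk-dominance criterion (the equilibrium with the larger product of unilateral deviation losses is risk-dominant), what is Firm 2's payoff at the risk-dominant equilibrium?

At both Standard B: Firm 1 loses 6 − 3 = 3 by deviating; Firm 2 loses 5 − (-1) = 6. Product = 3·6 = 18.
At both Standard C: Firm 1 loses 9 − 4 = 5 by deviating; Firm 2 loses 10 − 8 = 2. Product = 5·2 = 10.
18 > 10, so both Standard B is risk-dominant. Firm 2's payoff there is 5.

5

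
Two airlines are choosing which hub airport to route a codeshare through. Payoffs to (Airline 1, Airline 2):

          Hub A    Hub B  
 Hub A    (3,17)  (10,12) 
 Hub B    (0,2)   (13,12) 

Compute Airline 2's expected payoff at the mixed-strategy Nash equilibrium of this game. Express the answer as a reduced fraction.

12

Airline 1 mixes with probability p on Hub A, chosen so Airline 2 is indifferent: 17p + 2(1−p) = 12p + 12(1−p) gives p = 2/3.
Airline 2's expected payoff is 17·2/3 + 2·1/3 = 12.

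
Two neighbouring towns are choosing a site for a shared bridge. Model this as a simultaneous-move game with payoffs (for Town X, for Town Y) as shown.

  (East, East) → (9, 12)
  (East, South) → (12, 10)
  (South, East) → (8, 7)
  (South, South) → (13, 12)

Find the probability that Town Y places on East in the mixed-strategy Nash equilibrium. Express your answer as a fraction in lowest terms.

Town Y's mix q on East must make Town X indifferent between East and South.
Town X's payoff from East: 9q + 12(1−q). From South: 8q + 13(1−q).
Set equal: 1q = 1(1−q) → q = 1/2.

1/2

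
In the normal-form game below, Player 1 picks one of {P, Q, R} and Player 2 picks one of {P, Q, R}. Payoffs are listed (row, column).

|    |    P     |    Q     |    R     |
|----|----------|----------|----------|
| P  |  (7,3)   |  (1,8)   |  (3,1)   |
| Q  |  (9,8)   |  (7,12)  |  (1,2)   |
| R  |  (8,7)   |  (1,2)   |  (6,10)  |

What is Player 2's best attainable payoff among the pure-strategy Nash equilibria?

12

Both Q is a pure NE (Player 1: 7 ≥ 1; Player 2: 12 ≥ 8). Player 2 gets 12.
Both R is a pure NE (Player 1: 6 ≥ 3; Player 2: 10 ≥ 7). Player 2 gets 10.
Every other cell has a profitable deviation for at least one player. Highest of {12, 10} is 12.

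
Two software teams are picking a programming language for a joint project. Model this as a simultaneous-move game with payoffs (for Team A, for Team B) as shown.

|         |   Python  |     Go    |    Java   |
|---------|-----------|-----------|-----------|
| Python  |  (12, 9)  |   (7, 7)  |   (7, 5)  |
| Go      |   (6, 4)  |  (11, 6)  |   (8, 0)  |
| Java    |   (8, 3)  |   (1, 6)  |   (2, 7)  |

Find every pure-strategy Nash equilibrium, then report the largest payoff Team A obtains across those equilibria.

Both Python is a pure NE (Team A: 12 ≥ 8; Team B: 9 ≥ 7). Team A gets 12.
Both Go is a pure NE (Team A: 11 ≥ 7; Team B: 6 ≥ 4). Team A gets 11.
Every other cell has a profitable deviation for at least one player. Highest of {12, 11} is 12.

12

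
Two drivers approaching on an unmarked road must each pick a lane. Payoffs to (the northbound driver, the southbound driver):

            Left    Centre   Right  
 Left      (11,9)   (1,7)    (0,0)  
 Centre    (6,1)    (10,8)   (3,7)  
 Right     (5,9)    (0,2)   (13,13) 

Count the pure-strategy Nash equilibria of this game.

Both Left: the northbound driver gets 11 (best alternative 6); the southbound driver gets 9 (best alternative 7). Neither deviates — NE.
Both Centre: the northbound driver gets 10 (best alternative 1); the southbound driver gets 8 (best alternative 7). Neither deviates — NE.
Both Right: the northbound driver gets 13 (best alternative 3); the southbound driver gets 13 (best alternative 9). Neither deviates — NE.
(Left, Right) is not a NE: the northbound driver would switch to Right (13 > 0).
No other cell survives both best-response checks, so there are 3 pure NE.

3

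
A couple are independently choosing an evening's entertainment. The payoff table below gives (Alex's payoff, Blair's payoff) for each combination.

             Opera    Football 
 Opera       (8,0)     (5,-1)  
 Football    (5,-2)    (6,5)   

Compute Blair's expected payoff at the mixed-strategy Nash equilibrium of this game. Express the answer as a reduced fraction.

Alex mixes with probability p on Opera, chosen so Blair is indifferent: 0p + (-2)(1−p) = (-1)p + 5(1−p) gives p = 7/8.
Blair's expected payoff is 0·7/8 + (-2)·1/8 = -1/4.

-1/4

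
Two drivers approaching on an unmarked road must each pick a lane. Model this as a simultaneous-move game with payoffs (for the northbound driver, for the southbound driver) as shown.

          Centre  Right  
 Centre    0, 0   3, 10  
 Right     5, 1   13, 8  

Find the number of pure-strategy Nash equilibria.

Both Right: the northbound driver gets 13 (best alternative 3); the southbound driver gets 8 (best alternative 1). Neither deviates — NE.
Both Centre is not a NE: the northbound driver would switch to Right (5 > 0).
No other cell survives both best-response checks, so there is 1 pure NE.

1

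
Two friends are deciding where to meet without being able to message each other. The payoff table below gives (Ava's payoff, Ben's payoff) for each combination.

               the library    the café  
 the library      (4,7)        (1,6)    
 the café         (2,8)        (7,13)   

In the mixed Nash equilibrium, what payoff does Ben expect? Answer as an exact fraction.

Ava mixes with probability p on the library, chosen so Ben is indifferent: 7p + 8(1−p) = 6p + 13(1−p) gives p = 5/6.
Ben's expected payoff is 7·5/6 + 8·1/6 = 43/6.

43/6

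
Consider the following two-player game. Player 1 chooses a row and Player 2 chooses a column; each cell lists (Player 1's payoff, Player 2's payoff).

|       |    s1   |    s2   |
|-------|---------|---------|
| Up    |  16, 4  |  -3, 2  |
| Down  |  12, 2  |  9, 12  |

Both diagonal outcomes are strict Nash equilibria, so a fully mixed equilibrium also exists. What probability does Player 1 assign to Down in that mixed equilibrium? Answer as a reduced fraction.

1/6

Player 1's mix p on Up must make Player 2 indifferent between s1 and s2.
Player 2's payoff from s1: 4p + 2(1−p). From s2: 2p + 12(1−p).
Set equal: 2p = 10(1−p) → p = 10/12 = 5/6.
Probability on Down is 1 − 5/6 = 1/6.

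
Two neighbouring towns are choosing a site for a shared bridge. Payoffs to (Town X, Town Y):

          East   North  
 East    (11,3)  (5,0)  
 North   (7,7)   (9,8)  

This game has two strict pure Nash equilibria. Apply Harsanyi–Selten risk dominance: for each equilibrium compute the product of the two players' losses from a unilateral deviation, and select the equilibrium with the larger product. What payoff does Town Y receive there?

At both East: Town X loses 11 − 7 = 4 by deviating; Town Y loses 3 − 0 = 3. Product = 4·3 = 12.
At both North: Town X loses 9 − 5 = 4 by deviating; Town Y loses 8 − 7 = 1. Product = 4·1 = 4.
12 > 4, so both East is risk-dominant. Town Y's payoff there is 3.

3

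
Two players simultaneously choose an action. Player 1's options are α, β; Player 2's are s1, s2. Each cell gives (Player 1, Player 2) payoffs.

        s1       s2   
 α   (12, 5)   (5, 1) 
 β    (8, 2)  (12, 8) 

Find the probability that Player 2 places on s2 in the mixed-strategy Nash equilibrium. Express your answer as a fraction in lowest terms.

4/11

Player 2's mix q on s1 must make Player 1 indifferent between α and β.
Player 1's payoff from α: 12q + 5(1−q). From β: 8q + 12(1−q).
Set equal: 4q = 7(1−q) → q = 7/11.
Probability on s2 is 1 − 7/11 = 4/11.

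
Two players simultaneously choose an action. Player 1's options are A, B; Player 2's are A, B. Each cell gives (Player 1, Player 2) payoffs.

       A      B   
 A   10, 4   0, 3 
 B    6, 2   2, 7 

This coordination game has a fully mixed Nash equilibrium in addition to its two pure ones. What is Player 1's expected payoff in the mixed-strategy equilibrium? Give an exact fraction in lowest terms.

10/3

Player 2 mixes with probability q on A, chosen so Player 1 is indifferent: 10q + 0(1−q) = 6q + 2(1−q) gives q = 1/3.
Player 1's expected payoff (from either row, since indifferent) is 10·1/3 + 0·2/3 = 10/3.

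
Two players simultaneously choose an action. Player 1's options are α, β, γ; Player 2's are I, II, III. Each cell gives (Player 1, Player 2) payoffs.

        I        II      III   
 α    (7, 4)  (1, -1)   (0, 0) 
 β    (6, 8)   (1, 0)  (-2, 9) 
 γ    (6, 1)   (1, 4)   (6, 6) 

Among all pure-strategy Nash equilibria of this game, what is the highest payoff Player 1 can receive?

(α, I) is a pure NE (Player 1: 7 ≥ 6; Player 2: 4 ≥ 0). Player 1 gets 7.
(γ, III) is a pure NE (Player 1: 6 ≥ 0; Player 2: 6 ≥ 4). Player 1 gets 6.
Every other cell has a profitable deviation for at least one player. Highest of {7, 6} is 7.

7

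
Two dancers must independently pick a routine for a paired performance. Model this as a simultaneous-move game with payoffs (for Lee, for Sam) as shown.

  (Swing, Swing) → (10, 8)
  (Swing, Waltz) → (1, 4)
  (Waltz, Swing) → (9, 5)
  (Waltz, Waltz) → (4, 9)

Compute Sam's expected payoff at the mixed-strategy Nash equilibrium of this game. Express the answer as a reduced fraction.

Lee mixes with probability p on Swing, chosen so Sam is indifferent: 8p + 5(1−p) = 4p + 9(1−p) gives p = 1/2.
Sam's expected payoff is 8·1/2 + 5·1/2 = 13/2.

13/2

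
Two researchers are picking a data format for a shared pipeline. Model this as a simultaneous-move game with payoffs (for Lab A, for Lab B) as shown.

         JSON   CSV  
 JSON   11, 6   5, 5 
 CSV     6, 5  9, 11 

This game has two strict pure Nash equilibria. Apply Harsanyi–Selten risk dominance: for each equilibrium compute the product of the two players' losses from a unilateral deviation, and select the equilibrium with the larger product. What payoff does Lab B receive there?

At both JSON: Lab A loses 11 − 6 = 5 by deviating; Lab B loses 6 − 5 = 1. Product = 5·1 = 5.
At both CSV: Lab A loses 9 − 5 = 4 by deviating; Lab B loses 11 − 5 = 6. Product = 4·6 = 24.
24 > 5, so both CSV is risk-dominant. Lab B's payoff there is 11.

11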